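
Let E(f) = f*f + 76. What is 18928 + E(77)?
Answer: 24933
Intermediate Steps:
E(f) = 76 + f² (E(f) = f² + 76 = 76 + f²)
18928 + E(77) = 18928 + (76 + 77²) = 18928 + (76 + 5929) = 18928 + 6005 = 24933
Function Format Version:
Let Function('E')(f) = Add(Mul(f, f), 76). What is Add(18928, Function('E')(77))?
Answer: 24933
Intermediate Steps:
Function('E')(f) = Add(76, Pow(f, 2)) (Function('E')(f) = Add(Pow(f, 2), 76) = Add(76, Pow(f, 2)))
Add(18928, Function('E')(77)) = Add(18928, Add(76, Pow(77, 2))) = Add(18928, Add(76, 5929)) = Add(18928, 6005) = 24933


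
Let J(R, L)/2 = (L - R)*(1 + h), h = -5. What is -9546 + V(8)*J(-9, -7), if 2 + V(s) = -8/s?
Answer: -9498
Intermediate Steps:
J(R, L) = -8*L + 8*R (J(R, L) = 2*((L - R)*(1 - 5)) = 2*((L - R)*(-4)) = 2*(-4*L + 4*R) = -8*L + 8*R)
V(s) = -2 - 8/s
-9546 + V(8)*J(-9, -7) = -9546 + (-2 - 8/8)*(-8*(-7) + 8*(-9)) = -9546 + (-2 - 8*1/8)*(56 - 72) = -9546 + (-2 - 1)*(-16) = -9546 - 3*(-16) = -9546 + 48 = -9498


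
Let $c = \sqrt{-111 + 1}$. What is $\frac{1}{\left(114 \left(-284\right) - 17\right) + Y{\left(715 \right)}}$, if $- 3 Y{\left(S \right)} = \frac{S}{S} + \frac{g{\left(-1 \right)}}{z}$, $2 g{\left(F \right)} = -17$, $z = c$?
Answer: $\frac{660 i}{- 21379600 i + 17 \sqrt{110}} \approx -3.0871 \cdot 10^{-5} + 2.5745 \cdot 10^{-10} i$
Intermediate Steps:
$c = i \sqrt{110}$ ($c = \sqrt{-110} = i \sqrt{110} \approx 10.488 i$)
$z = i \sqrt{110} \approx 10.488 i$
$g{\left(F \right)} = - \frac{17}{2}$ ($g{\left(F \right)} = \frac{1}{2} \left(-17\right) = - \frac{17}{2}$)
$Y{\left(S \right)} = - \frac{1}{3} - \frac{17 i \sqrt{110}}{660}$ ($Y{\left(S \right)} = - \frac{\frac{S}{S} - \frac{17}{2 i \sqrt{110}}}{3} = - \frac{1 - \frac{17 \left(- \frac{i \sqrt{110}}{110}\right)}{2}}{3} = - \frac{1 + \frac{17 i \sqrt{110}}{220}}{3} = - \frac{1}{3} - \frac{17 i \sqrt{110}}{660}$)
$\frac{1}{\left(114 \left(-284\right) - 17\right) + Y{\left(715 \right)}} = \frac{1}{\left(114 \left(-284\right) - 17\right) - \left(\frac{1}{3} + \frac{17 i \sqrt{110}}{660}\right)} = \frac{1}{\left(-32376 - 17\right) - \left(\frac{1}{3} + \frac{17 i \sqrt{110}}{660}\right)} = \frac{1}{-32393 - \left(\frac{1}{3} + \frac{17 i \sqrt{110}}{660}\right)} = \frac{1}{- \frac{97180}{3} - \frac{17 i \sqrt{110}}{660}}$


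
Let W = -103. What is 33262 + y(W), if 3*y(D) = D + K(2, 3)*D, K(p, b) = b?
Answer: 99374/3 ≈ 33125.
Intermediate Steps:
y(D) = 4*D/3 (y(D) = (D + 3*D)/3 = (4*D)/3 = 4*D/3)
33262 + y(W) = 33262 + (4/3)*(-103) = 33262 - 412/3 = 99374/3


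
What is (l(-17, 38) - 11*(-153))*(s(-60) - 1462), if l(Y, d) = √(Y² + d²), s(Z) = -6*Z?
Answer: -1854666 - 1102*√1733 ≈ -1.9005e+6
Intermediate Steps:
(l(-17, 38) - 11*(-153))*(s(-60) - 1462) = (√((-17)² + 38²) - 11*(-153))*(-6*(-60) - 1462) = (√(289 + 1444) + 1683)*(360 - 1462) = (√1733 + 1683)*(-1102) = (1683 + √1733)*(-1102) = -1854666 - 1102*√1733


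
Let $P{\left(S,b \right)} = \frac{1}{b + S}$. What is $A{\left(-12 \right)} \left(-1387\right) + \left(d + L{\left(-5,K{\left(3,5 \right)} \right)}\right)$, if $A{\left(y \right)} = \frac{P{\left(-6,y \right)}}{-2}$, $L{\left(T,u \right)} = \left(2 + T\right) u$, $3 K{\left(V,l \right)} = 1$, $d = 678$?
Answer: $\frac{22985}{36} \approx 638.47$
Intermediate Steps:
$K{\left(V,l \right)} = \frac{1}{3}$ ($K{\left(V,l \right)} = \frac{1}{3} \cdot 1 = \frac{1}{3}$)
$L{\left(T,u \right)} = u \left(2 + T\right)$
$P{\left(S,b \right)} = \frac{1}{S + b}$
$A{\left(y \right)} = - \frac{1}{2 \left(-6 + y\right)}$ ($A{\left(y \right)} = \frac{1}{\left(-6 + y\right) \left(-2\right)} = \frac{1}{-6 + y} \left(- \frac{1}{2}\right) = - \frac{1}{2 \left(-6 + y\right)}$)
$A{\left(-12 \right)} \left(-1387\right) + \left(d + L{\left(-5,K{\left(3,5 \right)} \right)}\right) = - \frac{1}{-12 + 2 \left(-12\right)} \left(-1387\right) + \left(678 + \frac{2 - 5}{3}\right) = - \frac{1}{-12 - 24} \left(-1387\right) + \left(678 + \frac{1}{3} \left(-3\right)\right) = - \frac{1}{-36} \left(-1387\right) + \left(678 - 1\right) = \left(-1\right) \left(- \frac{1}{36}\right) \left(-1387\right) + 677 = \frac{1}{36} \left(-1387\right) + 677 = - \frac{1387}{36} + 677 = \frac{22985}{36}$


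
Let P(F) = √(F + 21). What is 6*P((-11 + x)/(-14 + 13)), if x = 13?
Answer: 6*√19 ≈ 26.153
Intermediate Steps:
P(F) = √(21 + F)
6*P((-11 + x)/(-14 + 13)) = 6*√(21 + (-11 + 13)/(-14 + 13)) = 6*√(21 + 2/(-1)) = 6*√(21 + 2*(-1)) = 6*√(21 - 2) = 6*√19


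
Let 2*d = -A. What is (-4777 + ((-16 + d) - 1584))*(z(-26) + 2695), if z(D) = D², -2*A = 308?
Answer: -21237300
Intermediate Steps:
A = -154 (A = -½*308 = -154)
d = 77 (d = (-1*(-154))/2 = (½)*154 = 77)
(-4777 + ((-16 + d) - 1584))*(z(-26) + 2695) = (-4777 + ((-16 + 77) - 1584))*((-26)² + 2695) = (-4777 + (61 - 1584))*(676 + 2695) = (-4777 - 1523)*3371 = -6300*3371 = -21237300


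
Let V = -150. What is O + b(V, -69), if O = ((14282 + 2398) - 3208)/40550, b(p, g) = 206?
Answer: 4183386/20275 ≈ 206.33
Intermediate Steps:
O = 6736/20275 (O = (16680 - 3208)*(1/40550) = 13472*(1/40550) = 6736/20275 ≈ 0.33223)
O + b(V, -69) = 6736/20275 + 206 = 4183386/20275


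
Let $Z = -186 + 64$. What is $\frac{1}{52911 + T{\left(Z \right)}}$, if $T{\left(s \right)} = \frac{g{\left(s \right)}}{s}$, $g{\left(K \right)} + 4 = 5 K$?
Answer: $\frac{61}{3227878} \approx 1.8898 \cdot 10^{-5}$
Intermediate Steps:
$Z = -122$
$g{\left(K \right)} = -4 + 5 K$
$T{\left(s \right)} = \frac{-4 + 5 s}{s}$
$\frac{1}{52911 + T{\left(Z \right)}} = \frac{1}{52911 + \left(5 - \frac{4}{-122}\right)} = \frac{1}{52911 + \left(5 - - \frac{2}{61}\right)} = \frac{1}{52911 + \left(5 + \frac{2}{61}\right)} = \frac{1}{52911 + \frac{307}{61}} = \frac{1}{\frac{3227878}{61}} = \frac{61}{3227878}$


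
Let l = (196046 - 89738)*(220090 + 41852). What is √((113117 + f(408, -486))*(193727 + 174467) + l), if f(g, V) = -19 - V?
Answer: 2*√17416869358 ≈ 2.6395e+5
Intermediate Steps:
l = 27846530136 (l = 106308*261942 = 27846530136)
√((113117 + f(408, -486))*(193727 + 174467) + l) = √((113117 + (-19 - 1*(-486)))*(193727 + 174467) + 27846530136) = √((113117 + (-19 + 486))*368194 + 27846530136) = √((113117 + 467)*368194 + 27846530136) = √(113584*368194 + 27846530136) = √(41820947296 + 27846530136) = √69667477432 = 2*√17416869358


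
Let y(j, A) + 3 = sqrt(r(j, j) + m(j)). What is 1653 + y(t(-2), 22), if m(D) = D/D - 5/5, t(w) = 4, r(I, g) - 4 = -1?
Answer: 1650 + sqrt(3) ≈ 1651.7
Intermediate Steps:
r(I, g) = 3 (r(I, g) = 4 - 1 = 3)
m(D) = 0 (m(D) = 1 - 5*1/5 = 1 - 1 = 0)
y(j, A) = -3 + sqrt(3) (y(j, A) = -3 + sqrt(3 + 0) = -3 + sqrt(3))
1653 + y(t(-2), 22) = 1653 + (-3 + sqrt(3)) = 1650 + sqrt(3)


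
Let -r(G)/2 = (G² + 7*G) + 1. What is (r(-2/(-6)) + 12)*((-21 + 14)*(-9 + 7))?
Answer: 644/9 ≈ 71.556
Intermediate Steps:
r(G) = -2 - 14*G - 2*G² (r(G) = -2*((G² + 7*G) + 1) = -2*(1 + G² + 7*G) = -2 - 14*G - 2*G²)
(r(-2/(-6)) + 12)*((-21 + 14)*(-9 + 7)) = ((-2 - (-28)/(-6) - 2*(-2/(-6))²) + 12)*((-21 + 14)*(-9 + 7)) = ((-2 - (-28)*(-1)/6 - 2*(-2*(-⅙))²) + 12)*(-7*(-2)) = ((-2 - 14*⅓ - 2*(⅓)²) + 12)*14 = ((-2 - 14/3 - 2*⅑) + 12)*14 = ((-2 - 14/3 - 2/9) + 12)*14 = (-62/9 + 12)*14 = (46/9)*14 = 644/9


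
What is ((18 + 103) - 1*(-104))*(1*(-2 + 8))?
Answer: 1350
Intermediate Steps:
((18 + 103) - 1*(-104))*(1*(-2 + 8)) = (121 + 104)*(1*6) = 225*6 = 1350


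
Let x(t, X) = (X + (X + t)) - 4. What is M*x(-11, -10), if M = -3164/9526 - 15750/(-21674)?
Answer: -712757185/51616631 ≈ -13.809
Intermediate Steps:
x(t, X) = -4 + t + 2*X (x(t, X) = (t + 2*X) - 4 = -4 + t + 2*X)
M = 20364491/51616631 (M = -3164*1/9526 - 15750*(-1/21674) = -1582/4763 + 7875/10837 = 20364491/51616631 ≈ 0.39453)
M*x(-11, -10) = 20364491*(-4 - 11 + 2*(-10))/51616631 = 20364491*(-4 - 11 - 20)/51616631 = (20364491/51616631)*(-35) = -712757185/51616631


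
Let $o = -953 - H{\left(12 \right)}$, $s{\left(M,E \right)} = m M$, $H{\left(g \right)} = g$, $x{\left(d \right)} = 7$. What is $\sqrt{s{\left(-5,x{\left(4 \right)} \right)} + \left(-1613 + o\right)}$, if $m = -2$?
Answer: $2 i \sqrt{642} \approx 50.675 i$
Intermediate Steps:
$s{\left(M,E \right)} = - 2 M$
$o = -965$ ($o = -953 - 12 = -965$)
$\sqrt{s{\left(-5,x{\left(4 \right)} \right)} + \left(-1613 + o\right)} = \sqrt{\left(-2\right) \left(-5\right) - 2578} = \sqrt{10 - 2578} = \sqrt{-2568} = 2 i \sqrt{642}$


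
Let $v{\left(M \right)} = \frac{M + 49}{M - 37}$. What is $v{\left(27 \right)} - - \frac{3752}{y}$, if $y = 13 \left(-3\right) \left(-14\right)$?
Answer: $- \frac{142}{195} \approx -0.7282$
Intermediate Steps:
$v{\left(M \right)} = \frac{49 + M}{-37 + M}$
$y = 546$ ($y = \left(-39\right) \left(-14\right) = 546$)
$v{\left(27 \right)} - - \frac{3752}{y} = \frac{49 + 27}{-37 + 27} - - \frac{3752}{546} = \frac{1}{-10} \cdot 76 - \left(-3752\right) \frac{1}{546} = \left(- \frac{1}{10}\right) 76 - - \frac{268}{39} = - \frac{38}{5} + \frac{268}{39} = - \frac{142}{195}$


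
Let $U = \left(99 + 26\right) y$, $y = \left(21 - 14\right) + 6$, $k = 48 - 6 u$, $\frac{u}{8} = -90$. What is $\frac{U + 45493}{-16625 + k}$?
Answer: $- \frac{47118}{12257} \approx -3.8442$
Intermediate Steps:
$u = -720$ ($u = 8 \left(-90\right) = -720$)
$k = 4368$ ($k = 48 - -4320 = 48 + 4320 = 4368$)
$y = 13$ ($y = 7 + 6 = 13$)
$U = 1625$ ($U = \left(99 + 26\right) 13 = 125 \cdot 13 = 1625$)
$\frac{U + 45493}{-16625 + k} = \frac{1625 + 45493}{-16625 + 4368} = \frac{47118}{-12257} = 47118 \left(- \frac{1}{12257}\right) = - \frac{47118}{12257}$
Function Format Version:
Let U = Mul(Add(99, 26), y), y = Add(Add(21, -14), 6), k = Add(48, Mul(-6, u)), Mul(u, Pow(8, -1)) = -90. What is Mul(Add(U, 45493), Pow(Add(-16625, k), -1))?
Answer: Rational(-47118, 12257) ≈ -3.8442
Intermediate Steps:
u = -720 (u = Mul(8, -90) = -720)
k = 4368 (k = Add(48, Mul(-6, -720)) = Add(48, 4320) = 4368)
y = 13 (y = Add(7, 6) = 13)
U = 1625 (U = Mul(Add(99, 26), 13) = Mul(125, 13) = 1625)
Mul(Add(U, 45493), Pow(Add(-16625, k), -1)) = Mul(Add(1625, 45493), Pow(Add(-16625, 4368), -1)) = Mul(47118, Pow(-12257, -1)) = Mul(47118, Rational(-1, 12257)) = Rational(-47118, 12257)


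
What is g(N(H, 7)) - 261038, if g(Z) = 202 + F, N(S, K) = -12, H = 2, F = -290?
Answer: -261126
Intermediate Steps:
g(Z) = -88 (g(Z) = 202 - 290 = -88)
g(N(H, 7)) - 261038 = -88 - 261038 = -261126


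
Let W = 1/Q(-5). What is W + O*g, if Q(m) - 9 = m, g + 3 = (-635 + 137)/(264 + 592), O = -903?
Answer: 692203/214 ≈ 3234.6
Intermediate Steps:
g = -1533/428 (g = -3 + (-635 + 137)/(264 + 592) = -3 - 498/856 = -3 - 498*1/856 = -3 - 249/428 = -1533/428 ≈ -3.5818)
Q(m) = 9 + m
W = ¼ (W = 1/(9 - 5) = 1/4 = ¼ ≈ 0.25000)
W + O*g = ¼ - 903*(-1533/428) = ¼ + 1384299/428 = 692203/214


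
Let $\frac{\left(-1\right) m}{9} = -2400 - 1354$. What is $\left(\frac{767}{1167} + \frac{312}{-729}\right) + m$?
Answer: $\frac{3193710893}{94527} \approx 33786.0$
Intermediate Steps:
$m = 33786$ ($m = - 9 \left(-2400 - 1354\right) = \left(-9\right) \left(-3754\right) = 33786$)
$\left(\frac{767}{1167} + \frac{312}{-729}\right) + m = \left(\frac{767}{1167} + \frac{312}{-729}\right) + 33786 = \left(767 \cdot \frac{1}{1167} + 312 \left(- \frac{1}{729}\right)\right) + 33786 = \left(\frac{767}{1167} - \frac{104}{243}\right) + 33786 = \frac{21671}{94527} + 33786 = \frac{3193710893}{94527}$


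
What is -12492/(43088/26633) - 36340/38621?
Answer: -3212687683919/416025412 ≈ -7722.3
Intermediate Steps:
-12492/(43088/26633) - 36340/38621 = -12492/(43088*(1/26633)) - 36340*1/38621 = -12492/43088/26633 - 36340/38621 = -12492*26633/43088 - 36340/38621 = -83174859/10772 - 36340/38621 = -3212687683919/416025412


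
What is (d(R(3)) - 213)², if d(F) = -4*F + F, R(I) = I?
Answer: 49284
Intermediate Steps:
d(F) = -3*F
(d(R(3)) - 213)² = (-3*3 - 213)² = (-9 - 213)² = (-222)² = 49284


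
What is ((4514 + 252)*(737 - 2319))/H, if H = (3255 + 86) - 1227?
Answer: -538558/151 ≈ -3566.6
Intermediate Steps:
H = 2114 (H = 3341 - 1227 = 2114)
((4514 + 252)*(737 - 2319))/H = ((4514 + 252)*(737 - 2319))/2114 = (4766*(-1582))*(1/2114) = -7539812*1/2114 = -538558/151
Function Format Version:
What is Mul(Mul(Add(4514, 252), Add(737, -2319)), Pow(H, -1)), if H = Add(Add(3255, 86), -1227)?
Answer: Rational(-538558, 151) ≈ -3566.6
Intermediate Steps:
H = 2114 (H = Add(3341, -1227) = 2114)
Mul(Mul(Add(4514, 252), Add(737, -2319)), Pow(H, -1)) = Mul(Mul(Add(4514, 252), Add(737, -2319)), Pow(2114, -1)) = Mul(Mul(4766, -1582), Rational(1, 2114)) = Mul(-7539812, Rational(1, 2114)) = Rational(-538558, 151)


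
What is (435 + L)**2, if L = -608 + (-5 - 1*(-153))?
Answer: 625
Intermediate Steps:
L = -460 (L = -608 + (-5 + 153) = -608 + 148 = -460)
(435 + L)**2 = (435 - 460)**2 = (-25)**2 = 625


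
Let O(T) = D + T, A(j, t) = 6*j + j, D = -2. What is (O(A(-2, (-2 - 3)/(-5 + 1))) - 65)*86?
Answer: -6966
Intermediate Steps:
A(j, t) = 7*j
O(T) = -2 + T
(O(A(-2, (-2 - 3)/(-5 + 1))) - 65)*86 = ((-2 + 7*(-2)) - 65)*86 = ((-2 - 14) - 65)*86 = (-16 - 65)*86 = -81*86 = -6966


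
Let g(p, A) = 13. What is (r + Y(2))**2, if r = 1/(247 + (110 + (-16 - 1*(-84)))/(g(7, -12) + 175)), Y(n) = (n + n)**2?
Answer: 139133476036/543216249 ≈ 256.13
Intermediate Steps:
Y(n) = 4*n**2 (Y(n) = (2*n)**2 = 4*n**2)
r = 94/23307 (r = 1/(247 + (110 + (-16 - 1*(-84)))/(13 + 175)) = 1/(247 + (110 + (-16 + 84))/188) = 1/(247 + (110 + 68)*(1/188)) = 1/(247 + 178*(1/188)) = 1/(247 + 89/94) = 1/(23307/94) = 94/23307 ≈ 0.0040331)
(r + Y(2))**2 = (94/23307 + 4*2**2)**2 = (94/23307 + 4*4)**2 = (94/23307 + 16)**2 = (373006/23307)**2 = 139133476036/543216249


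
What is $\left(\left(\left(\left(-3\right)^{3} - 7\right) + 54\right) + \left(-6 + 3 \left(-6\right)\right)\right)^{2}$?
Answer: $16$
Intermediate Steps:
$\left(\left(\left(\left(-3\right)^{3} - 7\right) + 54\right) + \left(-6 + 3 \left(-6\right)\right)\right)^{2} = \left(\left(\left(-27 - 7\right) + 54\right) - 24\right)^{2} = \left(\left(-34 + 54\right) - 24\right)^{2} = \left(20 - 24\right)^{2} = \left(-4\right)^{2} = 16$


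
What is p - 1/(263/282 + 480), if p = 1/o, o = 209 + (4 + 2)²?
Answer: 66533/33227635 ≈ 0.0020023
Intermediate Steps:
o = 245 (o = 209 + 6² = 209 + 36 = 245)
p = 1/245 ≈ 0.0040816
p - 1/(263/282 + 480) = 1/245 - 1/(263/282 + 480) = 1/245 - 1/135623/282 = 1/245 - 1*282/135623 = 1/245 - 282/135623 = 66533/33227635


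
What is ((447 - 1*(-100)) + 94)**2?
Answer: 410881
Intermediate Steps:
((447 - 1*(-100)) + 94)**2 = ((447 + 100) + 94)**2 = (547 + 94)**2 = 641**2 = 410881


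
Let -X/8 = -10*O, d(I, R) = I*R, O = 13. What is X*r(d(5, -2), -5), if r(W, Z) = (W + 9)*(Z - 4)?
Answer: 9360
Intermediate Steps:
r(W, Z) = (-4 + Z)*(9 + W) (r(W, Z) = (9 + W)*(-4 + Z) = (-4 + Z)*(9 + W))
X = 1040 (X = -(-80)*13 = -8*(-130) = 1040)
X*r(d(5, -2), -5) = 1040*(-36 - 20*(-2) + 9*(-5) + (5*(-2))*(-5)) = 1040*(-36 - 4*(-10) - 45 - 10*(-5)) = 1040*(-36 + 40 - 45 + 50) = 1040*9 = 9360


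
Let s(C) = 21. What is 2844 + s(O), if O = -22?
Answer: 2865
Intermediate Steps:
2844 + s(O) = 2844 + 21 = 2865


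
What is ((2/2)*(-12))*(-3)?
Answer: 36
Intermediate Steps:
((2/2)*(-12))*(-3) = ((2*(½))*(-12))*(-3) = (1*(-12))*(-3) = -12*(-3) = 36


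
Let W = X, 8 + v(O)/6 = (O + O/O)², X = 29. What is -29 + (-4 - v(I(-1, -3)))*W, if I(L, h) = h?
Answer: 551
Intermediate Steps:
v(O) = -48 + 6*(1 + O)² (v(O) = -48 + 6*(O + O/O)² = -48 + 6*(O + 1)² = -48 + 6*(1 + O)²)
W = 29
-29 + (-4 - v(I(-1, -3)))*W = -29 + (-4 - (-48 + 6*(1 - 3)²))*29 = -29 + (-4 - (-48 + 6*(-2)²))*29 = -29 + (-4 - (-48 + 6*4))*29 = -29 + (-4 - (-48 + 24))*29 = -29 + (-4 - 1*(-24))*29 = -29 + (-4 + 24)*29 = -29 + 20*29 = -29 + 580 = 551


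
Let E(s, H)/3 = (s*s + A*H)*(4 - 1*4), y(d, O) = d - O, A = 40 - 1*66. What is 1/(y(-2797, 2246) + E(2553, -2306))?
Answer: -1/5043 ≈ -0.00019829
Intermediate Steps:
A = -26 (A = 40 - 66 = -26)
E(s, H) = 0 (E(s, H) = 3*((s*s - 26*H)*(4 - 1*4)) = 3*((s² - 26*H)*(4 - 4)) = 3*((s² - 26*H)*0) = 3*0 = 0)
1/(y(-2797, 2246) + E(2553, -2306)) = 1/((-2797 - 1*2246) + 0) = 1/((-2797 - 2246) + 0) = 1/(-5043 + 0) = 1/(-5043) = -1/5043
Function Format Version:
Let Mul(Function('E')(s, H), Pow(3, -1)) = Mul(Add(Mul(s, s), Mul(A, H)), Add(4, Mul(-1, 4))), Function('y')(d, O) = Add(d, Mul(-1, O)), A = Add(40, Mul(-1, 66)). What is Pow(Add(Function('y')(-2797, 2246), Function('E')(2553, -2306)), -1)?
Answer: Rational(-1, 5043) ≈ -0.00019829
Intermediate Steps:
A = -26 (A = Add(40, -66) = -26)
Function('E')(s, H) = 0 (Function('E')(s, H) = Mul(3, Mul(Add(Mul(s, s), Mul(-26, H)), Add(4, Mul(-1, 4)))) = Mul(3, Mul(Add(Pow(s, 2), Mul(-26, H)), Add(4, -4))) = Mul(3, Mul(Add(Pow(s, 2), Mul(-26, H)), 0)) = Mul(3, 0) = 0)
Pow(Add(Function('y')(-2797, 2246), Function('E')(2553, -2306)), -1) = Pow(Add(Add(-2797, Mul(-1, 2246)), 0), -1) = Pow(Add(Add(-2797, -2246), 0), -1) = Pow(Add(-5043, 0), -1) = Pow(-5043, -1) = Rational(-1, 5043)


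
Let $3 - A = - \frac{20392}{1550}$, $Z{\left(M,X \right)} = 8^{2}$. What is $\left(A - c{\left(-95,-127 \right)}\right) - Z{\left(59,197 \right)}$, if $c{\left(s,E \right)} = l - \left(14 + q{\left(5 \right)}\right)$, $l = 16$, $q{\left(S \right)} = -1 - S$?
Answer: $- \frac{43279}{775} \approx -55.844$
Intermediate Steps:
$Z{\left(M,X \right)} = 64$
$A = \frac{12521}{775}$ ($A = 3 - - \frac{20392}{1550} = 3 - \left(-20392\right) \frac{1}{1550} = 3 - - \frac{10196}{775} = 3 + \frac{10196}{775} = \frac{12521}{775} \approx 16.156$)
$c{\left(s,E \right)} = 8$ ($c{\left(s,E \right)} = 16 - \left(13 - 5\right) = 16 - 8 = 8$)
$\left(A - c{\left(-95,-127 \right)}\right) - Z{\left(59,197 \right)} = \left(\frac{12521}{775} - 8\right) - 64 = \frac{6321}{775} - 64 = - \frac{43279}{775}$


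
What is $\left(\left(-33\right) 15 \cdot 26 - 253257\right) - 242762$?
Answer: $-508889$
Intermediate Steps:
$\left(\left(-33\right) 15 \cdot 26 - 253257\right) - 242762 = \left(\left(-495\right) 26 - 253257\right) - 242762 = \left(-12870 - 253257\right) - 242762 = -266127 - 242762 = -508889$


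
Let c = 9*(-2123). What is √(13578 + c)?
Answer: I*√5529 ≈ 74.357*I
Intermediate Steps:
c = -19107
√(13578 + c) = √(13578 - 19107) = √(-5529) = I*√5529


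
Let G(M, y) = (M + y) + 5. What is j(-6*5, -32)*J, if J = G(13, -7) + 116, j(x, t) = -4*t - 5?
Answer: 15621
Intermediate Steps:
G(M, y) = 5 + M + y
j(x, t) = -5 - 4*t
J = 127 (J = (5 + 13 - 7) + 116 = 11 + 116 = 127)
j(-6*5, -32)*J = (-5 - 4*(-32))*127 = (-5 + 128)*127 = 123*127 = 15621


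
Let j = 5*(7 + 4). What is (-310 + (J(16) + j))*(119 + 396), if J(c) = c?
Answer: -123085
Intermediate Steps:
j = 55 (j = 5*11 = 55)
(-310 + (J(16) + j))*(119 + 396) = (-310 + (16 + 55))*(119 + 396) = (-310 + 71)*515 = -239*515 = -123085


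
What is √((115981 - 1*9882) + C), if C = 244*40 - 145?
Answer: √115714 ≈ 340.17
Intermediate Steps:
C = 9615 (C = 9760 - 145 = 9615)
√((115981 - 1*9882) + C) = √((115981 - 1*9882) + 9615) = √((115981 - 9882) + 9615) = √(106099 + 9615) = √115714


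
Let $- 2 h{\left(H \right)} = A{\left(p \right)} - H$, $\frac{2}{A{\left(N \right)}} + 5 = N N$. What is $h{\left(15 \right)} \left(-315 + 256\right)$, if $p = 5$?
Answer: $- \frac{8791}{20} \approx -439.55$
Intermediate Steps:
$A{\left(N \right)} = \frac{2}{-5 + N^{2}}$ ($A{\left(N \right)} = \frac{2}{-5 + N N} = \frac{2}{-5 + N^{2}}$)
$h{\left(H \right)} = - \frac{1}{20} + \frac{H}{2}$ ($h{\left(H \right)} = - \frac{\frac{2}{-5 + 5^{2}} - H}{2} = - \frac{\frac{2}{-5 + 25} - H}{2} = - \frac{\frac{2}{20} - H}{2} = - \frac{2 \cdot \frac{1}{20} - H}{2} = - \frac{\frac{1}{10} - H}{2} = - \frac{1}{20} + \frac{H}{2}$)
$h{\left(15 \right)} \left(-315 + 256\right) = \left(- \frac{1}{20} + \frac{1}{2} \cdot 15\right) \left(-315 + 256\right) = \left(- \frac{1}{20} + \frac{15}{2}\right) \left(-59\right) = \frac{149}{20} \left(-59\right) = - \frac{8791}{20}$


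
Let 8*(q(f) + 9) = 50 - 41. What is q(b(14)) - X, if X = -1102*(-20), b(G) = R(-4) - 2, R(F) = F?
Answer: -176383/8 ≈ -22048.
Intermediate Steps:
b(G) = -6 (b(G) = -4 - 2 = -6)
q(f) = -63/8 (q(f) = -9 + (50 - 41)/8 = -9 + (1/8)*9 = -9 + 9/8 = -63/8)
X = 22040
q(b(14)) - X = -63/8 - 1*22040 = -63/8 - 22040 = -176383/8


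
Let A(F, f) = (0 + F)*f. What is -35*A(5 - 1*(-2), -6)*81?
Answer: 119070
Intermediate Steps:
A(F, f) = F*f
-35*A(5 - 1*(-2), -6)*81 = -35*(5 - 1*(-2))*(-6)*81 = -35*(5 + 2)*(-6)*81 = -245*(-6)*81 = -35*(-42)*81 = 1470*81 = 119070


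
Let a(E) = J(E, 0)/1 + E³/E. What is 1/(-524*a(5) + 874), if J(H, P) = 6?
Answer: -1/15370 ≈ -6.5062e-5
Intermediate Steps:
a(E) = 6 + E² (a(E) = 6/1 + E³/E = 6*1 + E² = 6 + E²)
1/(-524*a(5) + 874) = 1/(-524*(6 + 5²) + 874) = 1/(-524*(6 + 25) + 874) = 1/(-524*31 + 874) = 1/(-16244 + 874) = 1/(-15370) = -1/15370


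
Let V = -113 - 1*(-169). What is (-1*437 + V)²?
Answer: 145161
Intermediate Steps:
V = 56 (V = -113 + 169 = 56)
(-1*437 + V)² = (-1*437 + 56)² = (-437 + 56)² = (-381)² = 145161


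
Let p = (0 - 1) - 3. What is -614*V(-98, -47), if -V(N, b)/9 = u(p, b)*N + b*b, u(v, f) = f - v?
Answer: 35493498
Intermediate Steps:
p = -4 (p = -1 - 3 = -4)
V(N, b) = -9*b**2 - 9*N*(4 + b) (V(N, b) = -9*((b - 1*(-4))*N + b*b) = -9*((b + 4)*N + b**2) = -9*((4 + b)*N + b**2) = -9*(N*(4 + b) + b**2) = -9*(b**2 + N*(4 + b)) = -9*b**2 - 9*N*(4 + b))
-614*V(-98, -47) = -614*(-9*(-47)**2 - 9*(-98)*(4 - 47)) = -614*(-9*2209 - 9*(-98)*(-43)) = -614*(-19881 - 37926) = -614*(-57807) = 35493498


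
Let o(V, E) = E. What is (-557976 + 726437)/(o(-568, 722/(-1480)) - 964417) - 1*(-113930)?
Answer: 81308177786990/713668941 ≈ 1.1393e+5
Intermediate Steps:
(-557976 + 726437)/(o(-568, 722/(-1480)) - 964417) - 1*(-113930) = (-557976 + 726437)/(722/(-1480) - 964417) - 1*(-113930) = 168461/(722*(-1/1480) - 964417) + 113930 = 168461/(-361/740 - 964417) + 113930 = 168461/(-713668941/740) + 113930 = 168461*(-740/713668941) + 113930 = -124661140/713668941 + 113930 = 81308177786990/713668941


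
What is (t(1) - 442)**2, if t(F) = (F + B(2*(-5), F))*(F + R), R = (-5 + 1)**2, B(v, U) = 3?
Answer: 139876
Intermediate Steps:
R = 16 (R = (-4)**2 = 16)
t(F) = (3 + F)*(16 + F) (t(F) = (F + 3)*(F + 16) = (3 + F)*(16 + F))
(t(1) - 442)**2 = ((48 + 1**2 + 19*1) - 442)**2 = ((48 + 1 + 19) - 442)**2 = (68 - 442)**2 = (-374)**2 = 139876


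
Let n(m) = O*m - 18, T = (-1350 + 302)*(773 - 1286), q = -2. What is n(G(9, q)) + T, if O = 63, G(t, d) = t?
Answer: 538173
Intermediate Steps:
T = 537624 (T = -1048*(-513) = 537624)
n(m) = -18 + 63*m (n(m) = 63*m - 18 = -18 + 63*m)
n(G(9, q)) + T = (-18 + 63*9) + 537624 = (-18 + 567) + 537624 = 549 + 537624 = 538173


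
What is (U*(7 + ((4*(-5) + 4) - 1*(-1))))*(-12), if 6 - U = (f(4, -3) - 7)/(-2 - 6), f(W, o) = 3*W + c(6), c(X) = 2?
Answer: 660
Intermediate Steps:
f(W, o) = 2 + 3*W (f(W, o) = 3*W + 2 = 2 + 3*W)
U = 55/8 (U = 6 - ((2 + 3*4) - 7)/(-2 - 6) = 6 - ((2 + 12) - 7)/(-8) = 6 - (14 - 7)*(-1)/8 = 6 - 7*(-1)/8 = 6 - 1*(-7/8) = 6 + 7/8 = 55/8 ≈ 6.8750)
(U*(7 + ((4*(-5) + 4) - 1*(-1))))*(-12) = (55*(7 + ((4*(-5) + 4) - 1*(-1)))/8)*(-12) = (55*(7 + ((-20 + 4) + 1))/8)*(-12) = (55*(7 + (-16 + 1))/8)*(-12) = (55*(7 - 15)/8)*(-12) = ((55/8)*(-8))*(-12) = -55*(-12) = 660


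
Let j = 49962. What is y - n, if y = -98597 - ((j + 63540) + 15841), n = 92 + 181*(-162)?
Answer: -198710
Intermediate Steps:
n = -29230 (n = 92 - 29322 = -29230)
y = -227940 (y = -98597 - ((49962 + 63540) + 15841) = -98597 - (113502 + 15841) = -98597 - 1*129343 = -98597 - 129343 = -227940)
y - n = -227940 - 1*(-29230) = -227940 + 29230 = -198710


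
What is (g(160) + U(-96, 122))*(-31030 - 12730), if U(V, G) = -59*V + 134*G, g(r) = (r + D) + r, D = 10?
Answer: -977685920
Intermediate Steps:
g(r) = 10 + 2*r (g(r) = (r + 10) + r = (10 + r) + r = 10 + 2*r)
(g(160) + U(-96, 122))*(-31030 - 12730) = ((10 + 2*160) + (-59*(-96) + 134*122))*(-31030 - 12730) = ((10 + 320) + (5664 + 16348))*(-43760) = (330 + 22012)*(-43760) = 22342*(-43760) = -977685920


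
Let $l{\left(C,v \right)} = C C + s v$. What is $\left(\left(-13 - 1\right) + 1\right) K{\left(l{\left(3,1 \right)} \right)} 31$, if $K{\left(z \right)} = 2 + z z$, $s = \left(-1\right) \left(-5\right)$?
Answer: $-79794$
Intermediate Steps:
$s = 5$
$l{\left(C,v \right)} = C^{2} + 5 v$ ($l{\left(C,v \right)} = C C + 5 v = C^{2} + 5 v$)
$K{\left(z \right)} = 2 + z^{2}$
$\left(\left(-13 - 1\right) + 1\right) K{\left(l{\left(3,1 \right)} \right)} 31 = \left(\left(-13 - 1\right) + 1\right) \left(2 + \left(3^{2} + 5 \cdot 1\right)^{2}\right) 31 = \left(-14 + 1\right) \left(2 + \left(9 + 5\right)^{2}\right) 31 = - 13 \left(2 + 14^{2}\right) 31 = - 13 \left(2 + 196\right) 31 = \left(-13\right) 198 \cdot 31 = \left(-2574\right) 31 = -79794$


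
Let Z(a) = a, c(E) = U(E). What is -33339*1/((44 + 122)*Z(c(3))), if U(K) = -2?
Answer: 33339/332 ≈ 100.42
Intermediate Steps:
c(E) = -2
-33339*1/((44 + 122)*Z(c(3))) = -33339*(-1/(2*(44 + 122))) = -33339/((-2*166)) = -33339/(-332) = -33339*(-1/332) = 33339/332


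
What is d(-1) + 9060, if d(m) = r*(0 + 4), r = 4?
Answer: 9076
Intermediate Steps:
d(m) = 16 (d(m) = 4*(0 + 4) = 4*4 = 16)
d(-1) + 9060 = 16 + 9060 = 9076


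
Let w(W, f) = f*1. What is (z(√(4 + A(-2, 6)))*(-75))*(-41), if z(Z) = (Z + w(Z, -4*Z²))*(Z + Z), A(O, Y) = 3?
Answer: 43050 - 172200*√7 ≈ -4.1255e+5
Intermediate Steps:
w(W, f) = f
z(Z) = 2*Z*(Z - 4*Z²) (z(Z) = (Z - 4*Z²)*(Z + Z) = (Z - 4*Z²)*(2*Z) = 2*Z*(Z - 4*Z²))
(z(√(4 + A(-2, 6)))*(-75))*(-41) = (((√(4 + 3))²*(2 - 8*√(4 + 3)))*(-75))*(-41) = (((√7)²*(2 - 8*√7))*(-75))*(-41) = ((7*(2 - 8*√7))*(-75))*(-41) = ((14 - 56*√7)*(-75))*(-41) = (-1050 + 4200*√7)*(-41) = 43050 - 172200*√7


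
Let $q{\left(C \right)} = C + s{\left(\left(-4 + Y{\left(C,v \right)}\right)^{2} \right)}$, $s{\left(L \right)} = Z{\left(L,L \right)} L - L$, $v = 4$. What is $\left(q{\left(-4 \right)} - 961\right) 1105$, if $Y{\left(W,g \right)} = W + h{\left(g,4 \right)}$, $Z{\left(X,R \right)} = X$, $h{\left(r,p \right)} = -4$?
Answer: $21687835$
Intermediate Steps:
$Y{\left(W,g \right)} = -4 + W$ ($Y{\left(W,g \right)} = W - 4 = -4 + W$)
$s{\left(L \right)} = L^{2} - L$ ($s{\left(L \right)} = L L - L = L^{2} - L$)
$q{\left(C \right)} = C + \left(-8 + C\right)^{2} \left(-1 + \left(-8 + C\right)^{2}\right)$ ($q{\left(C \right)} = C + \left(-4 + \left(-4 + C\right)\right)^{2} \left(-1 + \left(-4 + \left(-4 + C\right)\right)^{2}\right) = C + \left(-8 + C\right)^{2} \left(-1 + \left(-8 + C\right)^{2}\right)$)
$\left(q{\left(-4 \right)} - 961\right) 1105 = \left(\left(-4 + \left(-8 - 4\right)^{4} - \left(-8 - 4\right)^{2}\right) - 961\right) 1105 = \left(\left(-4 + \left(-12\right)^{4} - \left(-12\right)^{2}\right) - 961\right) 1105 = \left(\left(-4 + 20736 - 144\right) - 961\right) 1105 = \left(20588 - 961\right) 1105 = 19627 \cdot 1105 = 21687835$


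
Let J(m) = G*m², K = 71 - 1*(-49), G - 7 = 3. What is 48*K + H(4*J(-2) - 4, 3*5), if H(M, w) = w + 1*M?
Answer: 5931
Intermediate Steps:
G = 10 (G = 7 + 3 = 10)
K = 120 (K = 71 + 49 = 120)
J(m) = 10*m²
H(M, w) = M + w (H(M, w) = w + M = M + w)
48*K + H(4*J(-2) - 4, 3*5) = 48*120 + ((4*(10*(-2)²) - 4) + 3*5) = 5760 + ((4*(10*4) - 4) + 15) = 5760 + ((4*40 - 4) + 15) = 5760 + ((160 - 4) + 15) = 5760 + (156 + 15) = 5760 + 171 = 5931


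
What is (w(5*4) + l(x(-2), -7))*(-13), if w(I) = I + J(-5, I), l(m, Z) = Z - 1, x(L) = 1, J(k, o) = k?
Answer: -91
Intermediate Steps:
l(m, Z) = -1 + Z
w(I) = -5 + I (w(I) = I - 5 = -5 + I)
(w(5*4) + l(x(-2), -7))*(-13) = ((-5 + 5*4) + (-1 - 7))*(-13) = ((-5 + 20) - 8)*(-13) = (15 - 8)*(-13) = 7*(-13) = -91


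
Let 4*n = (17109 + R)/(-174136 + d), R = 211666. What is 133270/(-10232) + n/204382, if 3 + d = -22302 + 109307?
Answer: -1186677765465605/91108905997808 ≈ -13.025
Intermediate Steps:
d = 87002 (d = -3 + (-22302 + 109307) = -3 + 87005 = 87002)
n = -228775/348536 (n = ((17109 + 211666)/(-174136 + 87002))/4 = (228775/(-87134))/4 = (228775*(-1/87134))/4 = (1/4)*(-228775/87134) = -228775/348536 ≈ -0.65639)
133270/(-10232) + n/204382 = 133270/(-10232) - 228775/348536/204382 = 133270*(-1/10232) - 228775/348536*1/204382 = -66635/5116 - 228775/71234484752 = -1186677765465605/91108905997808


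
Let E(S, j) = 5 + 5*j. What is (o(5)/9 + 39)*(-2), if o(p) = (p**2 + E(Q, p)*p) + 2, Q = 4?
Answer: -352/3 ≈ -117.33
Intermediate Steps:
o(p) = 2 + p**2 + p*(5 + 5*p) (o(p) = (p**2 + (5 + 5*p)*p) + 2 = (p**2 + p*(5 + 5*p)) + 2 = 2 + p**2 + p*(5 + 5*p))
(o(5)/9 + 39)*(-2) = ((2 + 5*5 + 6*5**2)/9 + 39)*(-2) = ((2 + 25 + 6*25)*(1/9) + 39)*(-2) = ((2 + 25 + 150)*(1/9) + 39)*(-2) = (177*(1/9) + 39)*(-2) = (59/3 + 39)*(-2) = (176/3)*(-2) = -352/3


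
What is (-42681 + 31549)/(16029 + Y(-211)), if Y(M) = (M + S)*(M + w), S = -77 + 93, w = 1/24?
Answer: -89056/457327 ≈ -0.19473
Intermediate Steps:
w = 1/24 ≈ 0.041667
S = 16
Y(M) = (16 + M)*(1/24 + M) (Y(M) = (M + 16)*(M + 1/24) = (16 + M)*(1/24 + M))
(-42681 + 31549)/(16029 + Y(-211)) = (-42681 + 31549)/(16029 + (2/3 + (-211)**2 + (385/24)*(-211))) = -11132/(16029 + (2/3 + 44521 - 81235/24)) = -11132/(16029 + 329095/8) = -11132/457327/8 = -11132*8/457327 = -89056/457327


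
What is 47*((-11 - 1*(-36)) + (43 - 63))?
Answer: 235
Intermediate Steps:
47*((-11 - 1*(-36)) + (43 - 63)) = 47*((-11 + 36) - 20) = 47*(25 - 20) = 47*5 = 235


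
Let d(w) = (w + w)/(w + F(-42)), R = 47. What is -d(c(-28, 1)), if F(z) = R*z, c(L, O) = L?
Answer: -4/143 ≈ -0.027972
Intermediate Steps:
F(z) = 47*z
d(w) = 2*w/(-1974 + w) (d(w) = (w + w)/(w + 47*(-42)) = (2*w)/(w - 1974) = (2*w)/(-1974 + w) = 2*w/(-1974 + w))
-d(c(-28, 1)) = -2*(-28)/(-1974 - 28) = -2*(-28)/(-2002) = -2*(-28)*(-1)/2002 = -1*4/143 = -4/143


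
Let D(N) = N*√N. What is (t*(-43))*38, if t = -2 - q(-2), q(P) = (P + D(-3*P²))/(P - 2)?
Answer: 4085 + 9804*I*√3 ≈ 4085.0 + 16981.0*I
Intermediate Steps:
D(N) = N^(3/2)
q(P) = (P + 3*√3*(-P²)^(3/2))/(-2 + P) (q(P) = (P + (-3*P²)^(3/2))/(P - 2) = (P + 3*√3*(-P²)^(3/2))/(-2 + P))
t = -5/2 - 6*I*√3 (t = -2 - (-2 + 3*√3*(-1*(-2)²)^(3/2))/(-2 - 2) = -2 - (-2 + 3*√3*(-1*4)^(3/2))/(-4) = -2 - (-1)*(-2 + 3*√3*(-4)^(3/2))/4 = -2 - (-1)*(-2 + 3*√3*(-8*I))/4 = -2 - (-1)*(-2 - 24*I*√3)/4 = -2 - (½ + 6*I*√3) = -2 + (-½ - 6*I*√3) = -5/2 - 6*I*√3 ≈ -2.5 - 10.392*I)
(t*(-43))*38 = ((-5/2 - 6*I*√3)*(-43))*38 = (215/2 + 258*I*√3)*38 = 4085 + 9804*I*√3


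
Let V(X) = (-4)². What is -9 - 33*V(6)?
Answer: -537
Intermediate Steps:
V(X) = 16
-9 - 33*V(6) = -9 - 33*16 = -9 - 528 = -537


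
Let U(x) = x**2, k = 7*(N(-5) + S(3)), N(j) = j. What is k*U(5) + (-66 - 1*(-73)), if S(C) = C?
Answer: -343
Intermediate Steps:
k = -14 (k = 7*(-5 + 3) = 7*(-2) = -14)
k*U(5) + (-66 - 1*(-73)) = -14*5**2 + (-66 - 1*(-73)) = -14*25 + (-66 + 73) = -350 + 7 = -343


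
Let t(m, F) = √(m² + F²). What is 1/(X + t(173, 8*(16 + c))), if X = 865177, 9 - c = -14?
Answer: 865177/748531114056 - √127273/748531114056 ≈ 1.1554e-6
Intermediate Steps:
c = 23 (c = 9 - 1*(-14) = 9 + 14 = 23)
t(m, F) = √(F² + m²)
1/(X + t(173, 8*(16 + c))) = 1/(865177 + √((8*(16 + 23))² + 173²)) = 1/(865177 + √((8*39)² + 29929)) = 1/(865177 + √(312² + 29929)) = 1/(865177 + √(97344 + 29929)) = 1/(865177 + √127273)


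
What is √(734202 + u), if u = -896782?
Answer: 2*I*√40645 ≈ 403.21*I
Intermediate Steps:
√(734202 + u) = √(734202 - 896782) = √(-162580) = 2*I*√40645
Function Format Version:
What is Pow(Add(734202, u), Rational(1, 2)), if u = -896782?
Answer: Mul(2, I, Pow(40645, Rational(1, 2))) ≈ Mul(403.21, I)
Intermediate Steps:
Pow(Add(734202, u), Rational(1, 2)) = Pow(Add(734202, -896782), Rational(1, 2)) = Pow(-162580, Rational(1, 2)) = Mul(2, I, Pow(40645, Rational(1, 2)))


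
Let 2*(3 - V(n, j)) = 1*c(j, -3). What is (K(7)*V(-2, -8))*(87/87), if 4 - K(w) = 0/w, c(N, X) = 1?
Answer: 10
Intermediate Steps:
K(w) = 4 (K(w) = 4 - 0/w = 4 - 1*0 = 4 + 0 = 4)
V(n, j) = 5/2 (V(n, j) = 3 - 1/2 = 5/2)
(K(7)*V(-2, -8))*(87/87) = (4*(5/2))*(87/87) = 10*(87*(1/87)) = 10*1 = 10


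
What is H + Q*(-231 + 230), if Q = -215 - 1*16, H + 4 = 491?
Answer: 718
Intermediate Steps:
H = 487 (H = -4 + 491 = 487)
Q = -231 (Q = -215 - 16 = -231)
H + Q*(-231 + 230) = 487 - 231*(-231 + 230) = 487 - 231*(-1) = 487 + 231 = 718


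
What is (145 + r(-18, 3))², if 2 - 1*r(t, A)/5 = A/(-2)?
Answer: 105625/4 ≈ 26406.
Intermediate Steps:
r(t, A) = 10 + 5*A/2 (r(t, A) = 10 - 5*A/(-2) = 10 - 5*A*(-1)/2 = 10 - (-5)*A/2 = 10 + 5*A/2)
(145 + r(-18, 3))² = (145 + (10 + (5/2)*3))² = (145 + (10 + 15/2))² = (145 + 35/2)² = (325/2)² = 105625/4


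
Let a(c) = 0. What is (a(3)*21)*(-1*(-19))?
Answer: 0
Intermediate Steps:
(a(3)*21)*(-1*(-19)) = (0*21)*(-1*(-19)) = 0*19 = 0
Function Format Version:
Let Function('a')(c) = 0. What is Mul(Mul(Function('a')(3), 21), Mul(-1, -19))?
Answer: 0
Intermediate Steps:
Mul(Mul(Function('a')(3), 21), Mul(-1, -19)) = Mul(Mul(0, 21), Mul(-1, -19)) = Mul(0, 19) = 0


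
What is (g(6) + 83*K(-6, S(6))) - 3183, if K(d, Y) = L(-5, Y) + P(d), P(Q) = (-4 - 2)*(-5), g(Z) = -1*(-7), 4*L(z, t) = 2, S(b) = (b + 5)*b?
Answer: -1289/2 ≈ -644.50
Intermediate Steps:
S(b) = b*(5 + b) (S(b) = (5 + b)*b = b*(5 + b))
L(z, t) = ½ (L(z, t) = (¼)*2 = ½)
g(Z) = 7
P(Q) = 30 (P(Q) = -6*(-5) = 30)
K(d, Y) = 61/2 (K(d, Y) = ½ + 30 = 61/2)
(g(6) + 83*K(-6, S(6))) - 3183 = (7 + 83*(61/2)) - 3183 = (7 + 5063/2) - 3183 = 5077/2 - 3183 = -1289/2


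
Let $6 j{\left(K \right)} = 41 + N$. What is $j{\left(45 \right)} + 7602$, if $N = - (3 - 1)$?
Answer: $\frac{15217}{2} \approx 7608.5$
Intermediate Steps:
$N = -2$ ($N = \left(-1\right) 2 = -2$)
$j{\left(K \right)} = \frac{13}{2}$ ($j{\left(K \right)} = \frac{41 - 2}{6} = \frac{1}{6} \cdot 39 = \frac{13}{2}$)
$j{\left(45 \right)} + 7602 = \frac{13}{2} + 7602 = \frac{15217}{2}$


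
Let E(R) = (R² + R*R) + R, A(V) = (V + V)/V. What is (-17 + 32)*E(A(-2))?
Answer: 150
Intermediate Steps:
A(V) = 2 (A(V) = (2*V)/V = 2)
E(R) = R + 2*R² (E(R) = (R² + R²) + R = 2*R² + R = R + 2*R²)
(-17 + 32)*E(A(-2)) = (-17 + 32)*(2*(1 + 2*2)) = 15*(2*(1 + 4)) = 15*(2*5) = 15*10 = 150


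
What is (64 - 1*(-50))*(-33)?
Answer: -3762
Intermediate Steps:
(64 - 1*(-50))*(-33) = (64 + 50)*(-33) = 114*(-33) = -3762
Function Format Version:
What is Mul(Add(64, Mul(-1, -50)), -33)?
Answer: -3762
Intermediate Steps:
Mul(Add(64, Mul(-1, -50)), -33) = Mul(Add(64, 50), -33) = Mul(114, -33) = -3762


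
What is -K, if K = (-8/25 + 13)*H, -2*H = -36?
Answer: -5706/25 ≈ -228.24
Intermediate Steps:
H = 18 (H = -1/2*(-36) = 18)
K = 5706/25 (K = (-8/25 + 13)*18 = (317/25)*18 = 5706/25 ≈ 228.24)
-K = -1*5706/25 = -5706/25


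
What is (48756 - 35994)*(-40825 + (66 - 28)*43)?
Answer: -500155542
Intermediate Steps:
(48756 - 35994)*(-40825 + (66 - 28)*43) = 12762*(-40825 + 38*43) = 12762*(-40825 + 1634) = 12762*(-39191) = -500155542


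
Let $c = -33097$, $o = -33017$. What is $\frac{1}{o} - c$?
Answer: $\frac{1092763648}{33017} \approx 33097.0$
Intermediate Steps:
$\frac{1}{o} - c = \frac{1}{-33017} - -33097 = - \frac{1}{33017} + 33097 = \frac{1092763648}{33017}$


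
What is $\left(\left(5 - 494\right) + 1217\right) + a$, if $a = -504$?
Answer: $224$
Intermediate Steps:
$\left(\left(5 - 494\right) + 1217\right) + a = \left(\left(5 - 494\right) + 1217\right) - 504 = \left(-489 + 1217\right) - 504 = 728 - 504 = 224$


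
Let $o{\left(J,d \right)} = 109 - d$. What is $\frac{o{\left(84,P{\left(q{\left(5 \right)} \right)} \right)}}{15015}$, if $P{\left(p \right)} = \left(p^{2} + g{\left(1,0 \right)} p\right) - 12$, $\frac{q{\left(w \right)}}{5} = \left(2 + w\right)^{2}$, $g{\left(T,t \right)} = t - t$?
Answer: $- \frac{1536}{385} \approx -3.9896$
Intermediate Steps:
$g{\left(T,t \right)} = 0$
$q{\left(w \right)} = 5 \left(2 + w\right)^{2}$
$P{\left(p \right)} = -12 + p^{2}$ ($P{\left(p \right)} = \left(p^{2} + 0 p\right) - 12 = \left(p^{2} + 0\right) - 12 = p^{2} - 12 = -12 + p^{2}$)
$\frac{o{\left(84,P{\left(q{\left(5 \right)} \right)} \right)}}{15015} = \frac{109 - \left(-12 + \left(5 \left(2 + 5\right)^{2}\right)^{2}\right)}{15015} = \left(109 - \left(-12 + \left(5 \cdot 7^{2}\right)^{2}\right)\right) \frac{1}{15015} = \left(109 - \left(-12 + \left(5 \cdot 49\right)^{2}\right)\right) \frac{1}{15015} = \left(109 - \left(-12 + 245^{2}\right)\right) \frac{1}{15015} = \left(109 - \left(-12 + 60025\right)\right) \frac{1}{15015} = \left(109 - 60013\right) \frac{1}{15015} = \left(-59904\right) \frac{1}{15015} = - \frac{1536}{385}$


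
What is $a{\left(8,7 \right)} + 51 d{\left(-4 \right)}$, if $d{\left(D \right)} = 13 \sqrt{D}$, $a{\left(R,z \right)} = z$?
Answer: $7 + 1326 i \approx 7.0 + 1326.0 i$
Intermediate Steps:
$a{\left(8,7 \right)} + 51 d{\left(-4 \right)} = 7 + 51 \cdot 13 \sqrt{-4} = 7 + 51 \cdot 13 \cdot 2 i = 7 + 51 \cdot 26 i = 7 + 1326 i$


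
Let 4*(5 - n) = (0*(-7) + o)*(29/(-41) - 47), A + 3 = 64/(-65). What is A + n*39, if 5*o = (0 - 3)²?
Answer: 2740363/2665 ≈ 1028.3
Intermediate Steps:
o = 9/5 (o = (0 - 3)²/5 = (⅕)*(-3)² = (⅕)*9 = 9/5 ≈ 1.8000)
A = -259/65 (A = -3 + 64/(-65) = -3 + 64*(-1/65) = -3 - 64/65 = -259/65 ≈ -3.9846)
n = 5426/205 (n = 5 - (0*(-7) + 9/5)*(29/(-41) - 47)/4 = 5 - (0 + 9/5)*(29*(-1/41) - 47)/4 = 5 - 9*(-29/41 - 47)/20 = 5 - 9*(-1956)/(20*41) = 5 - ¼*(-17604/205) = 5 + 4401/205 = 5426/205 ≈ 26.468)
A + n*39 = -259/65 + (5426/205)*39 = -259/65 + 211614/205 = 2740363/2665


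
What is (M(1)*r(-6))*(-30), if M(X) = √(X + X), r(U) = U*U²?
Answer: 6480*√2 ≈ 9164.1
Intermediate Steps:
r(U) = U³
M(X) = √2*√X (M(X) = √(2*X) = √2*√X)
(M(1)*r(-6))*(-30) = ((√2*√1)*(-6)³)*(-30) = ((√2*1)*(-216))*(-30) = (√2*(-216))*(-30) = -216*√2*(-30) = 6480*√2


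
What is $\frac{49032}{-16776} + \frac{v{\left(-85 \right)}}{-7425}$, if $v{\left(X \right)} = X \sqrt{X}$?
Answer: $- \frac{681}{233} + \frac{17 i \sqrt{85}}{1485} \approx -2.9227 + 0.10554 i$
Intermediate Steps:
$v{\left(X \right)} = X^{\frac{3}{2}}$
$\frac{49032}{-16776} + \frac{v{\left(-85 \right)}}{-7425} = \frac{49032}{-16776} + \frac{\left(-85\right)^{\frac{3}{2}}}{-7425} = 49032 \left(- \frac{1}{16776}\right) + - 85 i \sqrt{85} \left(- \frac{1}{7425}\right) = - \frac{681}{233} + \frac{17 i \sqrt{85}}{1485}$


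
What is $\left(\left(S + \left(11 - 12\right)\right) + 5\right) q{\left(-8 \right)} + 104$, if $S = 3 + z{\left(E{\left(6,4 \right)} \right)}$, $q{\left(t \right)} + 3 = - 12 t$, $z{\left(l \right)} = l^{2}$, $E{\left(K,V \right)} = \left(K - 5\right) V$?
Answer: $2243$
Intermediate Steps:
$E{\left(K,V \right)} = V \left(-5 + K\right)$ ($E{\left(K,V \right)} = \left(-5 + K\right) V = V \left(-5 + K\right)$)
$q{\left(t \right)} = -3 - 12 t$
$S = 19$ ($S = 3 + \left(4 \left(-5 + 6\right)\right)^{2} = 3 + \left(4 \cdot 1\right)^{2} = 3 + 4^{2} = 3 + 16 = 19$)
$\left(\left(S + \left(11 - 12\right)\right) + 5\right) q{\left(-8 \right)} + 104 = \left(\left(19 + \left(11 - 12\right)\right) + 5\right) \left(-3 - -96\right) + 104 = \left(\left(19 + \left(11 - 12\right)\right) + 5\right) \left(-3 + 96\right) + 104 = \left(\left(19 - 1\right) + 5\right) 93 + 104 = \left(18 + 5\right) 93 + 104 = 23 \cdot 93 + 104 = 2139 + 104 = 2243$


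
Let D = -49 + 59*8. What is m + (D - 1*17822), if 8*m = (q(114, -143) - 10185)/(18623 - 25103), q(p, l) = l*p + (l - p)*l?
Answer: -112746803/6480 ≈ -17399.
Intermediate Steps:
q(p, l) = l*p + l*(l - p)
D = 423 (D = -49 + 472 = 423)
m = -1283/6480 (m = (((-143)**2 - 10185)/(18623 - 25103))/8 = ((20449 - 10185)/(-6480))/8 = (10264*(-1/6480))/8 = (1/8)*(-1283/810) = -1283/6480 ≈ -0.19799)
m + (D - 1*17822) = -1283/6480 + (423 - 1*17822) = -1283/6480 + (423 - 17822) = -1283/6480 - 17399 = -112746803/6480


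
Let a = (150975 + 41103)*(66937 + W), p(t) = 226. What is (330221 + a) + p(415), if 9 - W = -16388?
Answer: 16006958499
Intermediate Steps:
W = 16397 (W = 9 - 1*(-16388) = 9 + 16388 = 16397)
a = 16006628052 (a = (150975 + 41103)*(66937 + 16397) = 192078*83334 = 16006628052)
(330221 + a) + p(415) = (330221 + 16006628052) + 226 = 16006958273 + 226 = 16006958499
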